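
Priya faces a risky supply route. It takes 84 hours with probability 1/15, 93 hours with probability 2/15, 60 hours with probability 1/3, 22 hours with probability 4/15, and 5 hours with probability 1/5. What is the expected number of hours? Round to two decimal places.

44.87 hours

EV = 1/15 × 84 + 2/15 × 93 + 1/3 × 60 + 4/15 × 22 + 1/5 × 5 = 5.6 + 12.4 + 20 + 5.8667 + 1 = 44.8667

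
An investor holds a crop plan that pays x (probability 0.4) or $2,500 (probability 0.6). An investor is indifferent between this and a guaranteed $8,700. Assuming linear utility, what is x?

x = $18,000

0.4·x + 0.6·2500 = 8700
0.4·x = 8700 − 1500 = 7200
x = 7200 / 0.4 = 18000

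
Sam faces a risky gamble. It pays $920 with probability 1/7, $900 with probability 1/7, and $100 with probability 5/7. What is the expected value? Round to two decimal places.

$331.43

EV = 1/7 × 920 + 1/7 × 900 + 5/7 × 100 = 131.4286 + 128.5714 + 71.4286 = 331.4286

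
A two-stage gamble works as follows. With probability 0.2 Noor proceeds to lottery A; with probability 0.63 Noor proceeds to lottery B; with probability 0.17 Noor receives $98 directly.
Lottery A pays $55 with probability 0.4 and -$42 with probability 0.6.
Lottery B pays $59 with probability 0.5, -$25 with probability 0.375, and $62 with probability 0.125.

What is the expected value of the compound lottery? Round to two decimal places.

EV(A) = 0.4 × 55 + 0.6 × (-42) = 22 − 25.2 = -3.2
EV(B) = 0.5 × 59 + 0.375 × (-25) + 0.125 × 62 = 29.5 − 9.375 + 7.75 = 27.875
Branch C: 98 (certain)
Overall = 0.2 × (-3.2) + 0.63 × 27.875 + 0.17 × 98 = -0.64 + 17.56125 + 16.66 = 33.58125

$33.58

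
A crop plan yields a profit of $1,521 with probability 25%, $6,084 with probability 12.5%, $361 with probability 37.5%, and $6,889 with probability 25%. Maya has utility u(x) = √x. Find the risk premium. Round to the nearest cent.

$753.98

E[u] = 0.25·√1521 + 0.125·√6084 + 0.375·√361 + 0.25·√6889 = 0.25·39 + 0.125·78 + 0.375·19 + 0.25·83 = 47.375
CE = (47.375)² = 2244.390625
Risk premium = EV − CE = 2998.375 − 2244.390625 = 753.984375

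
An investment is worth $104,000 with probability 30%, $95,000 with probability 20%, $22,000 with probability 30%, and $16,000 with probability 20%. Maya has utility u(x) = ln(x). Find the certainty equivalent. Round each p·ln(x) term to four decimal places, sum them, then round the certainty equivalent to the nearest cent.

$44,072.88

E[u] = 0.3·ln(104000) + 0.2·ln(95000) + 0.3·ln(22000) + 0.2·ln(16000) = 3.4656 + 2.2923 + 2.9996 + 1.9361 = 10.6936
CE = e^10.6936 ≈ 44072.88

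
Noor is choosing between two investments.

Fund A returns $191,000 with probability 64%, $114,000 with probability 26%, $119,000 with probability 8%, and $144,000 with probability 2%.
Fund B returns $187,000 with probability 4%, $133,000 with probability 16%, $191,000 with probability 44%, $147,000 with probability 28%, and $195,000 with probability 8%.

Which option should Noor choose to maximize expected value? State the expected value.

Fund B ($169,560)

Fund A = 0.64 × 191000 + 0.26 × 114000 + 0.08 × 119000 + 0.02 × 144000 = 122240 + 29640 + 9520 + 2880 = 164280
Fund B = 0.04 × 187000 + 0.16 × 133000 + 0.44 × 191000 + 0.28 × 147000 + 0.08 × 195000 = 7480 + 21280 + 84040 + 41160 + 15600 = 169560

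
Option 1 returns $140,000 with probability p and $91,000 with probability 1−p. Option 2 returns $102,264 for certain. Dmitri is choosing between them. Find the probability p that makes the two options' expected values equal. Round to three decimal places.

p·140000 + (1−p)·91000 = 102264
49000p + 91000 = 102264
p = (102264 − 91000) / 49000

p = 0.230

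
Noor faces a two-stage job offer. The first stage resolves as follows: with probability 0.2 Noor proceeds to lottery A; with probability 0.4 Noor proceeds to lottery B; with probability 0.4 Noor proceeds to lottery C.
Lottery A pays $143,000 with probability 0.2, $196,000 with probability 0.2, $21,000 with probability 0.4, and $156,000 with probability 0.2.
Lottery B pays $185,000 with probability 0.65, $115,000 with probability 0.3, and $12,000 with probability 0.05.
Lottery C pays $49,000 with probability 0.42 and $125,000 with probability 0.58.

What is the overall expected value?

$120,852

EV(A) = 0.2 × 143000 + 0.2 × 196000 + 0.4 × 21000 + 0.2 × 156000 = 28600 + 39200 + 8400 + 31200 = 107400
EV(B) = 0.65 × 185000 + 0.3 × 115000 + 0.05 × 12000 = 120250 + 34500 + 600 = 155350
EV(C) = 0.42 × 49000 + 0.58 × 125000 = 20580 + 72500 = 93080
Overall = 0.2 × 107400 + 0.4 × 155350 + 0.4 × 93080 = 21480 + 62140 + 37232 = 120852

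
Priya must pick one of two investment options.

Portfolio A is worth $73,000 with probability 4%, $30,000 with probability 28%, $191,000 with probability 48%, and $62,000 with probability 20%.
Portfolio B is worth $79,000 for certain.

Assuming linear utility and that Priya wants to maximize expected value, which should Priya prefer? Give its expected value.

Portfolio A = 0.04 × 73000 + 0.28 × 30000 + 0.48 × 191000 + 0.2 × 62000 = 2920 + 8400 + 91680 + 12400 = 115400
Portfolio B: 79000 (certain)

Portfolio A ($115,400)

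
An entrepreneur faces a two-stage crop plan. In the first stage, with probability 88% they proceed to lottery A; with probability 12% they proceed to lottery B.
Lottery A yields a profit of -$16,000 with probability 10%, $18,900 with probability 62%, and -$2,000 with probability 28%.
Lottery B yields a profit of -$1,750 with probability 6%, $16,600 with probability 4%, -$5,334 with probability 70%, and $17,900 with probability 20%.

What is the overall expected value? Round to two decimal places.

$8,459.66

EV(A) = 0.1 × (-16000) + 0.62 × 18900 + 0.28 × (-2000) = -1600 + 11718 − 560 = 9558
EV(B) = 0.06 × (-1750) + 0.04 × 16600 + 0.7 × (-5334) + 0.2 × 17900 = -105 + 664 − 3733.8 + 3580 = 405.2
Overall = 0.88 × 9558 + 0.12 × 405.2 = 8411.04 + 48.624 = 8459.664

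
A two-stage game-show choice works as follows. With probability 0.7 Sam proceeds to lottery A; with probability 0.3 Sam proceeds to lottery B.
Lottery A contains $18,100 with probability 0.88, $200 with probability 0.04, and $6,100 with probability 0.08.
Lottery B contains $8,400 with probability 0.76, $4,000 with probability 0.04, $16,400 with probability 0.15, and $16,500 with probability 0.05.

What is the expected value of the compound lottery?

EV(A) = 0.88 × 18100 + 0.04 × 200 + 0.08 × 6100 = 15928 + 8 + 488 = 16424
EV(B) = 0.76 × 8400 + 0.04 × 4000 + 0.15 × 16400 + 0.05 × 16500 = 6384 + 160 + 2460 + 825 = 9829
Overall = 0.7 × 16424 + 0.3 × 9829 = 11496.8 + 2948.7 = 14445.5

$14,445.50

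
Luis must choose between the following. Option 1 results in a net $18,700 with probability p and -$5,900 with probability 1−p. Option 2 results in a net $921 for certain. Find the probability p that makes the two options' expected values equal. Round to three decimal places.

p = 0.277

p·18700 + (1−p)·(-5900) = 921
24600p − 5900 = 921
p = (921 + 5900) / 24600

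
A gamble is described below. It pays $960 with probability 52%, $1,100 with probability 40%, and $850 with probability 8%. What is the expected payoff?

EV = 0.52 × 960 + 0.4 × 1100 + 0.08 × 850 = 499.2 + 440 + 68 = 1007.2

$1,007.20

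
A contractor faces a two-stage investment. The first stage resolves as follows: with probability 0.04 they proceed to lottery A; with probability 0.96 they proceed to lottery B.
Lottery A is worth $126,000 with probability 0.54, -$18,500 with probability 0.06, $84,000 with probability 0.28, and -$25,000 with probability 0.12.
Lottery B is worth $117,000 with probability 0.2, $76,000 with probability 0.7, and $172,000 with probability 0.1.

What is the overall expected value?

$93,546

EV(A) = 0.54 × 126000 + 0.06 × (-18500) + 0.28 × 84000 + 0.12 × (-25000) = 68040 − 1110 + 23520 − 3000 = 87450
EV(B) = 0.2 × 117000 + 0.7 × 76000 + 0.1 × 172000 = 23400 + 53200 + 17200 = 93800
Overall = 0.04 × 87450 + 0.96 × 93800 = 3498 + 90048 = 93546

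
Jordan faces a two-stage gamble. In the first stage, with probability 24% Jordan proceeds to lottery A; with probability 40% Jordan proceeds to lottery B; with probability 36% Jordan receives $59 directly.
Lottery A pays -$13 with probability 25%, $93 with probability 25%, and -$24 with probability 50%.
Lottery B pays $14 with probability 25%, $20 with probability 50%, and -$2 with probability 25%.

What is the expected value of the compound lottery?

$28.36

EV(A) = 0.25 × (-13) + 0.25 × 93 + 0.5 × (-24) = -3.25 + 23.25 − 12 = 8
EV(B) = 0.25 × 14 + 0.5 × 20 + 0.25 × (-2) = 3.5 + 10 − 0.5 = 13
Branch C: 59 (certain)
Overall = 0.24 × 8 + 0.4 × 13 + 0.36 × 59 = 1.92 + 5.2 + 21.24 = 28.36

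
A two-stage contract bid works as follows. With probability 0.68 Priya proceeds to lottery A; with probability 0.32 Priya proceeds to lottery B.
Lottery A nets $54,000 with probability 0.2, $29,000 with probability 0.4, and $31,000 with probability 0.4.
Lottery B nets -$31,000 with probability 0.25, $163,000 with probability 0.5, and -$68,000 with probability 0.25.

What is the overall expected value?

EV(A) = 0.2 × 54000 + 0.4 × 29000 + 0.4 × 31000 = 10800 + 11600 + 12400 = 34800
EV(B) = 0.25 × (-31000) + 0.5 × 163000 + 0.25 × (-68000) = -7750 + 81500 − 17000 = 56750
Overall = 0.68 × 34800 + 0.32 × 56750 = 23664 + 18160 = 41824

$41,824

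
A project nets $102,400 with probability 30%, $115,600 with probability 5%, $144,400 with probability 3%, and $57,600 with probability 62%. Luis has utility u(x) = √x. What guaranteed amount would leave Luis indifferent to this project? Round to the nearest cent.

$74,638.24

E[u] = 0.3·√102400 + 0.05·√115600 + 0.03·√144400 + 0.62·√57600 = 0.3·320 + 0.05·340 + 0.03·380 + 0.62·240 = 273.2
CE = (273.2)² = 74638.24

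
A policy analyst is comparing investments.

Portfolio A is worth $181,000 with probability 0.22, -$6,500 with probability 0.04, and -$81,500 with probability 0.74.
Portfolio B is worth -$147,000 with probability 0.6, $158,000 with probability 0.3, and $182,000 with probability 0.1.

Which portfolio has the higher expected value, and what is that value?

Portfolio A = 0.22 × 181000 + 0.04 × (-6500) + 0.74 × (-81500) = 39820 − 260 − 60310 = -20750
Portfolio B = 0.6 × (-147000) + 0.3 × 158000 + 0.1 × 182000 = -88200 + 47400 + 18200 = -22600

Portfolio A (-$20,750)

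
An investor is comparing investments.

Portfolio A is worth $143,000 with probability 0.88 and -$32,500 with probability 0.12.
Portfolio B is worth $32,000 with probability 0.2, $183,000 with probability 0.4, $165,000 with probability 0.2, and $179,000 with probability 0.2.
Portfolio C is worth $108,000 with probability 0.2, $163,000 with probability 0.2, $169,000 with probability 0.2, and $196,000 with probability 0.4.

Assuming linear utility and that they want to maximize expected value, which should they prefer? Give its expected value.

Portfolio C ($166,400)

Portfolio A = 0.88 × 143000 + 0.12 × (-32500) = 125840 − 3900 = 121940
Portfolio B = 0.2 × 32000 + 0.4 × 183000 + 0.2 × 165000 + 0.2 × 179000 = 6400 + 73200 + 33000 + 35800 = 148400
Portfolio C = 0.2 × 108000 + 0.2 × 163000 + 0.2 × 169000 + 0.4 × 196000 = 21600 + 32600 + 33800 + 78400 = 166400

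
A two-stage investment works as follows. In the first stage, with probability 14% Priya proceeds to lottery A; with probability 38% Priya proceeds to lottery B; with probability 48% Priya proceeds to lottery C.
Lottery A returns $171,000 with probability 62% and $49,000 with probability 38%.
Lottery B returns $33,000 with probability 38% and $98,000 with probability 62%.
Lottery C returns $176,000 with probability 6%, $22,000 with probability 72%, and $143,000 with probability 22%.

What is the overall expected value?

EV(A) = 0.62 × 171000 + 0.38 × 49000 = 106020 + 18620 = 124640
EV(B) = 0.38 × 33000 + 0.62 × 98000 = 12540 + 60760 = 73300
EV(C) = 0.06 × 176000 + 0.72 × 22000 + 0.22 × 143000 = 10560 + 15840 + 31460 = 57860
Overall = 0.14 × 124640 + 0.38 × 73300 + 0.48 × 57860 = 17449.6 + 27854 + 27772.8 = 73076.4

$73,076.40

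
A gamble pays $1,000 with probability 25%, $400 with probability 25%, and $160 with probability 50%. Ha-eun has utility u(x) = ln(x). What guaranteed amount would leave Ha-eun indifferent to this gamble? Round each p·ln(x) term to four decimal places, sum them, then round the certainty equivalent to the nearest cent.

$318.11

E[u] = 0.25·ln(1000) + 0.25·ln(400) + 0.5·ln(160) = 1.7269 + 1.4979 + 2.5376 = 5.7624
CE = e^5.7624 ≈ 318.11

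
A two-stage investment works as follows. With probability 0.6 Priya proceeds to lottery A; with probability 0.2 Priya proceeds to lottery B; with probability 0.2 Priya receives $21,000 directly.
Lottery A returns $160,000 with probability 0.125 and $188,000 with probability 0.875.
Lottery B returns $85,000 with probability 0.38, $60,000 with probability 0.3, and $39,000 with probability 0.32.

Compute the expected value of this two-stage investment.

EV(A) = 0.125 × 160000 + 0.875 × 188000 = 20000 + 164500 = 184500
EV(B) = 0.38 × 85000 + 0.3 × 60000 + 0.32 × 39000 = 32300 + 18000 + 12480 = 62780
Branch C: 21000 (certain)
Overall = 0.6 × 184500 + 0.2 × 62780 + 0.2 × 21000 = 110700 + 12556 + 4200 = 127456

$127,456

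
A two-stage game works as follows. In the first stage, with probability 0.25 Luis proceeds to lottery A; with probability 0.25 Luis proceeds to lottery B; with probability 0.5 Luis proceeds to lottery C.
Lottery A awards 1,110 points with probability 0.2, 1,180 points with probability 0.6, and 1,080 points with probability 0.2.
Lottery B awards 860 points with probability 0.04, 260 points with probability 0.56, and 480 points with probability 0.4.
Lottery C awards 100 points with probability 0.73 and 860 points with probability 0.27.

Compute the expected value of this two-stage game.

EV(A) = 0.2 × 1110 + 0.6 × 1180 + 0.2 × 1080 = 222 + 708 + 216 = 1146
EV(B) = 0.04 × 860 + 0.56 × 260 + 0.4 × 480 = 34.4 + 145.6 + 192 = 372
EV(C) = 0.73 × 100 + 0.27 × 860 = 73 + 232.2 = 305.2
Overall = 0.25 × 1146 + 0.25 × 372 + 0.5 × 305.2 = 286.5 + 93 + 152.6 = 532.1

532.1 points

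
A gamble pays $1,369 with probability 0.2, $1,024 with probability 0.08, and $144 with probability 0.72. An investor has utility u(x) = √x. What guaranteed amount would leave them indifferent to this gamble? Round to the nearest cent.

E[u] = 0.2·√1369 + 0.08·√1024 + 0.72·√144 = 0.2·37 + 0.08·32 + 0.72·12 = 18.6
CE = (18.6)² = 345.96

$345.96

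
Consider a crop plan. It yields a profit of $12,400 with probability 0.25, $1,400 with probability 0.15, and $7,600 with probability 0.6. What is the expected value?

EV = 0.25 × 12400 + 0.15 × 1400 + 0.6 × 7600 = 3100 + 210 + 4560 = 7870

$7,870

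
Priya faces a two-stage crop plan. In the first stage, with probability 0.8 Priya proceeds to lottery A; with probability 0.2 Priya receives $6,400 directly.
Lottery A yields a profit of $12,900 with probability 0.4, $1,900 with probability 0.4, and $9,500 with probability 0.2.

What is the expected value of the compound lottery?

$7,536

EV(A) = 0.4 × 12900 + 0.4 × 1900 + 0.2 × 9500 = 5160 + 760 + 1900 = 7820
Branch B: 6400 (certain)
Overall = 0.8 × 7820 + 0.2 × 6400 = 6256 + 1280 = 7536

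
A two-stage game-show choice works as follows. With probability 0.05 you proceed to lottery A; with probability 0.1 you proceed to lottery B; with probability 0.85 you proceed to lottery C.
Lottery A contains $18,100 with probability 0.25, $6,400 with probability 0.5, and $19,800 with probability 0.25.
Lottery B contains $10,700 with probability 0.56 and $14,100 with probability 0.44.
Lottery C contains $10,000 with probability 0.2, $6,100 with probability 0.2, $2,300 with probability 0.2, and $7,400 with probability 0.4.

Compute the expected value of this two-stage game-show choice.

$7,497.35

EV(A) = 0.25 × 18100 + 0.5 × 6400 + 0.25 × 19800 = 4525 + 3200 + 4950 = 12675
EV(B) = 0.56 × 10700 + 0.44 × 14100 = 5992 + 6204 = 12196
EV(C) = 0.2 × 10000 + 0.2 × 6100 + 0.2 × 2300 + 0.4 × 7400 = 2000 + 1220 + 460 + 2960 = 6640
Overall = 0.05 × 12675 + 0.1 × 12196 + 0.85 × 6640 = 633.75 + 1219.6 + 5644 = 7497.35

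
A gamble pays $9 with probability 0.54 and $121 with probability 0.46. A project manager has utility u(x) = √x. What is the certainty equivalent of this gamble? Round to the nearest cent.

$44.62

E[u] = 0.54·√9 + 0.46·√121 = 0.54·3 + 0.46·11 = 6.68
CE = (6.68)² = 44.6224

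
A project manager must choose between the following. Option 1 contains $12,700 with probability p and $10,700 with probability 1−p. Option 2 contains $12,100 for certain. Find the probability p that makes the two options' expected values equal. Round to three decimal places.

p·12700 + (1−p)·10700 = 12100
2000p + 10700 = 12100
p = (12100 − 10700) / 2000

p = 0.700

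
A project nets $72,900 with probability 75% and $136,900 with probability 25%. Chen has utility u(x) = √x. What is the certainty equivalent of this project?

$87,025

E[u] = 0.75·√72900 + 0.25·√136900 = 0.75·270 + 0.25·370 = 295
CE = (295)² = 87025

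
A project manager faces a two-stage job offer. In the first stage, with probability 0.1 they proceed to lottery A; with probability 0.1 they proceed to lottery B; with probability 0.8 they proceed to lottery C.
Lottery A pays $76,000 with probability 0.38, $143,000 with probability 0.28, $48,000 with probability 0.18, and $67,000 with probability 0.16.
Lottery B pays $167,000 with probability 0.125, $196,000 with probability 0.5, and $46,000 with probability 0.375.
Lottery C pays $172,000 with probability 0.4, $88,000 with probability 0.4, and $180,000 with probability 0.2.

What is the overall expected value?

$134,440.50

EV(A) = 0.38 × 76000 + 0.28 × 143000 + 0.18 × 48000 + 0.16 × 67000 = 28880 + 40040 + 8640 + 10720 = 88280
EV(B) = 0.125 × 167000 + 0.5 × 196000 + 0.375 × 46000 = 20875 + 98000 + 17250 = 136125
EV(C) = 0.4 × 172000 + 0.4 × 88000 + 0.2 × 180000 = 68800 + 35200 + 36000 = 140000
Overall = 0.1 × 88280 + 0.1 × 136125 + 0.8 × 140000 = 8828 + 13612.5 + 112000 = 134440.5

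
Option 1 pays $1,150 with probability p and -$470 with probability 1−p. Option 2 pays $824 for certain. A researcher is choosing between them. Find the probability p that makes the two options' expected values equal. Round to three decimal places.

p·1150 + (1−p)·(-470) = 824
1620p − 470 = 824
p = (824 + 470) / 1620

p = 0.799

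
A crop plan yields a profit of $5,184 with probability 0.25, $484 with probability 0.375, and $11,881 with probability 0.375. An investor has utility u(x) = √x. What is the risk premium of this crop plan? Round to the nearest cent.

$1,427.11

E[u] = 0.25·√5184 + 0.375·√484 + 0.375·√11881 = 0.25·72 + 0.375·22 + 0.375·109 = 67.125
CE = (67.125)² = 4505.765625
Risk premium = EV − CE = 5932.875 − 4505.765625 = 1427.109375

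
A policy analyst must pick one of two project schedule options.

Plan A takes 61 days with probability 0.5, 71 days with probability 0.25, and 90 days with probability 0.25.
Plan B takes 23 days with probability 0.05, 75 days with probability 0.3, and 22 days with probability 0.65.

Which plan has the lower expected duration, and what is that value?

Plan B (37.95 days)

Plan A = 0.5 × 61 + 0.25 × 71 + 0.25 × 90 = 30.5 + 17.75 + 22.5 = 70.75
Plan B = 0.05 × 23 + 0.3 × 75 + 0.65 × 22 = 1.15 + 22.5 + 14.3 = 37.95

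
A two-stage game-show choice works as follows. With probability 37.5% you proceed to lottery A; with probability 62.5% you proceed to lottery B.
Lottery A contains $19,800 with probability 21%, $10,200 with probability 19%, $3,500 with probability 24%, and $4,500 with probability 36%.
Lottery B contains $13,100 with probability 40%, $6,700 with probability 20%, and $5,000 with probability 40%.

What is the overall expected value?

$8,571

EV(A) = 0.21 × 19800 + 0.19 × 10200 + 0.24 × 3500 + 0.36 × 4500 = 4158 + 1938 + 840 + 1620 = 8556
EV(B) = 0.4 × 13100 + 0.2 × 6700 + 0.4 × 5000 = 5240 + 1340 + 2000 = 8580
Overall = 0.375 × 8556 + 0.625 × 8580 = 3208.5 + 5362.5 = 8571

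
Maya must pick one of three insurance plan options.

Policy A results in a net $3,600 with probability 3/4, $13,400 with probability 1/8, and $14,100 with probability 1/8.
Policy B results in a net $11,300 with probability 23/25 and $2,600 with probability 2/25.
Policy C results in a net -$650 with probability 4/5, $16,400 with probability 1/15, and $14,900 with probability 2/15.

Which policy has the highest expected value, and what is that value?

Policy A = 3/4 × 3600 + 1/8 × 13400 + 1/8 × 14100 = 2700 + 1675 + 1762.5 = 6137.5
Policy B = 23/25 × 11300 + 2/25 × 2600 = 10396 + 208 = 10604
Policy C = 4/5 × (-650) + 1/15 × 16400 + 2/15 × 14900 = -520 + 1093.3333 + 1986.6667 = 2560

Policy B ($10,604)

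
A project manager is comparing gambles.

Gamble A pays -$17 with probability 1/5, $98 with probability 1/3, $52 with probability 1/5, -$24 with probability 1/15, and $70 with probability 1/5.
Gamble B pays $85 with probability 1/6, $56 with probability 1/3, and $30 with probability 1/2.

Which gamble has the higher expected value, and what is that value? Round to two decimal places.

Gamble A ($52.07)

Gamble A = 1/5 × (-17) + 1/3 × 98 + 1/5 × 52 + 1/15 × (-24) + 1/5 × 70 = -3.4 + 32.6667 + 10.4 − 1.6 + 14 = 52.0667
Gamble B = 1/6 × 85 + 1/3 × 56 + 1/2 × 30 = 14.1667 + 18.6667 + 15 = 47.8333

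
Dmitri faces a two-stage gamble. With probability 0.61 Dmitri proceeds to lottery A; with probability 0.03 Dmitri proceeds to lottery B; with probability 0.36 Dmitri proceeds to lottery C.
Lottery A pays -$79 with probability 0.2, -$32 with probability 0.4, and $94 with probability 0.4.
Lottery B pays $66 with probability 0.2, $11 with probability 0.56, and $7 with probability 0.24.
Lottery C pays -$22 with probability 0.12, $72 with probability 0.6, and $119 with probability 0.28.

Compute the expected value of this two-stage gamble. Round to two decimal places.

$32.72

EV(A) = 0.2 × (-79) + 0.4 × (-32) + 0.4 × 94 = -15.8 − 12.8 + 37.6 = 9
EV(B) = 0.2 × 66 + 0.56 × 11 + 0.24 × 7 = 13.2 + 6.16 + 1.68 = 21.04
EV(C) = 0.12 × (-22) + 0.6 × 72 + 0.28 × 119 = -2.64 + 43.2 + 33.32 = 73.88
Overall = 0.61 × 9 + 0.03 × 21.04 + 0.36 × 73.88 = 5.49 + 0.6312 + 26.5968 = 32.718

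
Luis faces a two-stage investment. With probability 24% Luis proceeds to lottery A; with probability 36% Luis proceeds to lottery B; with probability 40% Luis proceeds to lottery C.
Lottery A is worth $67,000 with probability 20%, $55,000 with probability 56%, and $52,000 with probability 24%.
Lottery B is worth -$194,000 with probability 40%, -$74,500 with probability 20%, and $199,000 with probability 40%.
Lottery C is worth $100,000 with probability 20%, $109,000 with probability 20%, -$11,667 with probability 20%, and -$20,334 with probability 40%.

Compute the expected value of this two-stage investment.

$21,492.40

EV(A) = 0.2 × 67000 + 0.56 × 55000 + 0.24 × 52000 = 13400 + 30800 + 12480 = 56680
EV(B) = 0.4 × (-194000) + 0.2 × (-74500) + 0.4 × 199000 = -77600 − 14900 + 79600 = -12900
EV(C) = 0.2 × 100000 + 0.2 × 109000 + 0.2 × (-11667) + 0.4 × (-20334) = 20000 + 21800 − 2333.4 − 8133.6 = 31333
Overall = 0.24 × 56680 + 0.36 × (-12900) + 0.4 × 31333 = 13603.2 − 4644 + 12533.2 = 21492.4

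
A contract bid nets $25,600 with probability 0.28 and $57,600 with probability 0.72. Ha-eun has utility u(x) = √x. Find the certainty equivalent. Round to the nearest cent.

E[u] = 0.28·√25600 + 0.72·√57600 = 0.28·160 + 0.72·240 = 217.6
CE = (217.6)² = 47349.76

$47,349.76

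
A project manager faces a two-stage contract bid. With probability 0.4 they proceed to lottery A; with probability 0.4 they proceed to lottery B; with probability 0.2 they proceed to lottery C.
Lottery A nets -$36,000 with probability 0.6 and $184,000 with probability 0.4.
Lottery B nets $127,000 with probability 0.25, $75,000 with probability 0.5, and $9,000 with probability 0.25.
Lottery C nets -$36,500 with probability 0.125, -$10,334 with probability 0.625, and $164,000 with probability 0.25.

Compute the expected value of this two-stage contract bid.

$55,395.75

EV(A) = 0.6 × (-36000) + 0.4 × 184000 = -21600 + 73600 = 52000
EV(B) = 0.25 × 127000 + 0.5 × 75000 + 0.25 × 9000 = 31750 + 37500 + 2250 = 71500
EV(C) = 0.125 × (-36500) + 0.625 × (-10334) + 0.25 × 164000 = -4562.5 − 6458.75 + 41000 = 29978.75
Overall = 0.4 × 52000 + 0.4 × 71500 + 0.2 × 29978.75 = 20800 + 28600 + 5995.75 = 55395.75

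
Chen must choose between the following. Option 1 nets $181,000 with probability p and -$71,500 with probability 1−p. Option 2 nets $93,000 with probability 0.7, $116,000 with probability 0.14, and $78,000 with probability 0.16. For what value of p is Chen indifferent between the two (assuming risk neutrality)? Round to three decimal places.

p = 0.655

EV(Option 2) = 0.7 × 93000 + 0.14 × 116000 + 0.16 × 78000 = 65100 + 16240 + 12480 = 93820
p·181000 + (1−p)·(-71500) = 93820
252500p − 71500 = 93820
p = (93820 + 71500) / 252500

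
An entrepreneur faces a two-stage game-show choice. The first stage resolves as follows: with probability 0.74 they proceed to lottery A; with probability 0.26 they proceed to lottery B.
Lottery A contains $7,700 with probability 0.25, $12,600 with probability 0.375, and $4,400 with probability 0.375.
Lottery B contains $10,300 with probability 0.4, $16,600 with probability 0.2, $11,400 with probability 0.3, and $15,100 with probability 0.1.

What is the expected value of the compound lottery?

$9,358.20

EV(A) = 0.25 × 7700 + 0.375 × 12600 + 0.375 × 4400 = 1925 + 4725 + 1650 = 8300
EV(B) = 0.4 × 10300 + 0.2 × 16600 + 0.3 × 11400 + 0.1 × 15100 = 4120 + 3320 + 3420 + 1510 = 12370
Overall = 0.74 × 8300 + 0.26 × 12370 = 6142 + 3216.2 = 9358.2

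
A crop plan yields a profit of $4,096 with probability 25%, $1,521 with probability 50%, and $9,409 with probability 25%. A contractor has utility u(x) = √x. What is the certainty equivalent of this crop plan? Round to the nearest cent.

E[u] = 0.25·√4096 + 0.5·√1521 + 0.25·√9409 = 0.25·64 + 0.5·39 + 0.25·97 = 59.75
CE = (59.75)² = 3570.0625

$3,570.06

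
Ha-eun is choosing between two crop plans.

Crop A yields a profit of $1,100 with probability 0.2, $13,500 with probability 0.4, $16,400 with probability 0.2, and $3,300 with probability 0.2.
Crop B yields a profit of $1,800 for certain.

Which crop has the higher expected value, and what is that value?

Crop A = 0.2 × 1100 + 0.4 × 13500 + 0.2 × 16400 + 0.2 × 3300 = 220 + 5400 + 3280 + 660 = 9560
Crop B: 1800 (certain)

Crop A ($9,560)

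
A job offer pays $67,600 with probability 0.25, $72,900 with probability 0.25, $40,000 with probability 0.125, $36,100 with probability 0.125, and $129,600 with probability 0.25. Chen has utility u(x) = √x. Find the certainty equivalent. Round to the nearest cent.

E[u] = 0.25·√67600 + 0.25·√72900 + 0.125·√40000 + 0.125·√36100 + 0.25·√129600 = 0.25·260 + 0.25·270 + 0.125·200 + 0.125·190 + 0.25·360 = 271.25
CE = (271.25)² = 73576.5625

$73,576.56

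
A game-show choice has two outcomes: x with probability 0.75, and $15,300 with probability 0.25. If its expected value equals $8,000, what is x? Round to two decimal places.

0.75·x + 0.25·15300 = 8000
0.75·x = 8000 − 3825 = 4175
x = 4175 / 0.75 = 5566.6667

x = $5,566.67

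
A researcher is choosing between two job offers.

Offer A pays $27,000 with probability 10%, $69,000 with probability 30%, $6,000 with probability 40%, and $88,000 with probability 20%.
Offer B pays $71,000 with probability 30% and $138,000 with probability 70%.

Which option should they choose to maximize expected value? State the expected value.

Offer B ($117,900)

Offer A = 0.1 × 27000 + 0.3 × 69000 + 0.4 × 6000 + 0.2 × 88000 = 2700 + 20700 + 2400 + 17600 = 43400
Offer B = 0.3 × 71000 + 0.7 × 138000 = 21300 + 96600 = 117900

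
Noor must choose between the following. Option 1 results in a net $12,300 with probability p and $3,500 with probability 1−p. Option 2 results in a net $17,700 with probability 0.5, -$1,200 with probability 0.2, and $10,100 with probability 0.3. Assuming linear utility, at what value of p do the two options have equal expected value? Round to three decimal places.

p = 0.925

EV(Option 2) = 0.5 × 17700 + 0.2 × (-1200) + 0.3 × 10100 = 8850 − 240 + 3030 = 11640
p·12300 + (1−p)·3500 = 11640
8800p + 3500 = 11640
p = (11640 − 3500) / 8800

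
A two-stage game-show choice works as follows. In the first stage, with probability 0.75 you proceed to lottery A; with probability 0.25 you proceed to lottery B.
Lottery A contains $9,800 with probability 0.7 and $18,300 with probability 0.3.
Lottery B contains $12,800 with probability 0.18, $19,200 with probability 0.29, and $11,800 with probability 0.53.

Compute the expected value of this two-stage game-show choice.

$12,794

EV(A) = 0.7 × 9800 + 0.3 × 18300 = 6860 + 5490 = 12350
EV(B) = 0.18 × 12800 + 0.29 × 19200 + 0.53 × 11800 = 2304 + 5568 + 6254 = 14126
Overall = 0.75 × 12350 + 0.25 × 14126 = 9262.5 + 3531.5 = 12794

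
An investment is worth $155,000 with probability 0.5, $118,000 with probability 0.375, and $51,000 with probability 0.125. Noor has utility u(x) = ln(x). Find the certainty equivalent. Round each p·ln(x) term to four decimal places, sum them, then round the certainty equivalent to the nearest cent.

E[u] = 0.5·ln(155000) + 0.375·ln(118000) + 0.125·ln(51000) = 5.9756 + 4.3794 + 1.3549 = 11.7099
CE = e^11.7099 ≈ 121771.30

$121,771.30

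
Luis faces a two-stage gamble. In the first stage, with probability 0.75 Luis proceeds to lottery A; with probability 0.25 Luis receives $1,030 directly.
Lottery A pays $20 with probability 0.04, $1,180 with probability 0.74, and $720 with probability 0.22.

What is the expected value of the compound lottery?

EV(A) = 0.04 × 20 + 0.74 × 1180 + 0.22 × 720 = 0.8 + 873.2 + 158.4 = 1032.4
Branch B: 1030 (certain)
Overall = 0.75 × 1032.4 + 0.25 × 1030 = 774.3 + 257.5 = 1031.8

$1,031.80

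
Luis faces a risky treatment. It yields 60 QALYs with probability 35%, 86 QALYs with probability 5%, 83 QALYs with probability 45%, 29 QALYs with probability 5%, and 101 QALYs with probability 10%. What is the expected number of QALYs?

74.2 QALYs

EV = 0.35 × 60 + 0.05 × 86 + 0.45 × 83 + 0.05 × 29 + 0.1 × 101 = 21 + 4.3 + 37.35 + 1.45 + 10.1 = 74.2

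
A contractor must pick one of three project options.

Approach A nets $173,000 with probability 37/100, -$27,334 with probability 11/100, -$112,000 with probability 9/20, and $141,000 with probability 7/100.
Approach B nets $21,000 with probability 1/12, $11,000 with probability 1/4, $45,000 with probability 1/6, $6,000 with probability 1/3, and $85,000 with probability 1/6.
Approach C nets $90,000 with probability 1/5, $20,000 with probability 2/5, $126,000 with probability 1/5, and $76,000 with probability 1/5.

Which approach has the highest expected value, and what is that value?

Approach A = 37/100 × 173000 + 11/100 × (-27334) + 9/20 × (-112000) + 7/100 × 141000 = 64010 − 3006.74 − 50400 + 9870 = 20473.26
Approach B = 1/12 × 21000 + 1/4 × 11000 + 1/6 × 45000 + 1/3 × 6000 + 1/6 × 85000 = 1750 + 2750 + 7500 + 2000 + 14166.6667 = 28166.6667
Approach C = 1/5 × 90000 + 2/5 × 20000 + 1/5 × 126000 + 1/5 × 76000 = 18000 + 8000 + 25200 + 15200 = 66400

Approach C ($66,400)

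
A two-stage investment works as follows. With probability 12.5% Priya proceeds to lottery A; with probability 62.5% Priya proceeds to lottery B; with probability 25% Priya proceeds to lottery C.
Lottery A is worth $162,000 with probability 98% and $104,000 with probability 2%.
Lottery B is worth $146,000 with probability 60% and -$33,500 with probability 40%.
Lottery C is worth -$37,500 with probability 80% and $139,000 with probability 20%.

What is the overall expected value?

$65,930

EV(A) = 0.98 × 162000 + 0.02 × 104000 = 158760 + 2080 = 160840
EV(B) = 0.6 × 146000 + 0.4 × (-33500) = 87600 − 13400 = 74200
EV(C) = 0.8 × (-37500) + 0.2 × 139000 = -30000 + 27800 = -2200
Overall = 0.125 × 160840 + 0.625 × 74200 + 0.25 × (-2200) = 20105 + 46375 − 550 = 65930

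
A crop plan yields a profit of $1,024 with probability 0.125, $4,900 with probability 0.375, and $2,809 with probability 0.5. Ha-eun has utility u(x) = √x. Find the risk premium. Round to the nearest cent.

E[u] = 0.125·√1024 + 0.375·√4900 + 0.5·√2809 = 0.125·32 + 0.375·70 + 0.5·53 = 56.75
CE = (56.75)² = 3220.5625
Risk premium = EV − CE = 3370 − 3220.5625 = 149.4375

$149.44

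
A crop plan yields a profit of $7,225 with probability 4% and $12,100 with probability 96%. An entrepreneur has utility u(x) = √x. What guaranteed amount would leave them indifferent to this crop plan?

E[u] = 0.04·√7225 + 0.96·√12100 = 0.04·85 + 0.96·110 = 109
CE = (109)² = 11881

$11,881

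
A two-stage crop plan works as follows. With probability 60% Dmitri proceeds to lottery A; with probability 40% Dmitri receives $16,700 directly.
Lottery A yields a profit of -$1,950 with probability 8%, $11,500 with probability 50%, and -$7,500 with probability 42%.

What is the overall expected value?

EV(A) = 0.08 × (-1950) + 0.5 × 11500 + 0.42 × (-7500) = -156 + 5750 − 3150 = 2444
Branch B: 16700 (certain)
Overall = 0.6 × 2444 + 0.4 × 16700 = 1466.4 + 6680 = 8146.4

$8,146.40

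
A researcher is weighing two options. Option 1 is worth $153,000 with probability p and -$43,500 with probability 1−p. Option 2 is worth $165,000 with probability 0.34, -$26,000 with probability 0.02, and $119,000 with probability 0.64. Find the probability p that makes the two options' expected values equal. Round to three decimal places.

EV(Option 2) = 0.34 × 165000 + 0.02 × (-26000) + 0.64 × 119000 = 56100 − 520 + 76160 = 131740
p·153000 + (1−p)·(-43500) = 131740
196500p − 43500 = 131740
p = (131740 + 43500) / 196500

p = 0.892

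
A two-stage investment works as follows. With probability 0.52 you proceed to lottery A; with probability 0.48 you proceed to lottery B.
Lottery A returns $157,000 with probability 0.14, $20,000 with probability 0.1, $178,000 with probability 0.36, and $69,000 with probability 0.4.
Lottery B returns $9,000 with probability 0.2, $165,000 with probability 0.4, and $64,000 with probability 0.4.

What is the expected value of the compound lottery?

EV(A) = 0.14 × 157000 + 0.1 × 20000 + 0.36 × 178000 + 0.4 × 69000 = 21980 + 2000 + 64080 + 27600 = 115660
EV(B) = 0.2 × 9000 + 0.4 × 165000 + 0.4 × 64000 = 1800 + 66000 + 25600 = 93400
Overall = 0.52 × 115660 + 0.48 × 93400 = 60143.2 + 44832 = 104975.2

$104,975.20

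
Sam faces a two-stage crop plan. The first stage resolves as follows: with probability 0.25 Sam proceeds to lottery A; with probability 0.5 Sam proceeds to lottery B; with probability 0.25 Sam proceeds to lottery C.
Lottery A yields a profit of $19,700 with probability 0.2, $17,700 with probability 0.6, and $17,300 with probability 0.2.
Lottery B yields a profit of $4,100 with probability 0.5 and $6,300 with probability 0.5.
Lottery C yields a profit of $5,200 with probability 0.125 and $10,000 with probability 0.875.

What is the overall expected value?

EV(A) = 0.2 × 19700 + 0.6 × 17700 + 0.2 × 17300 = 3940 + 10620 + 3460 = 18020
EV(B) = 0.5 × 4100 + 0.5 × 6300 = 2050 + 3150 = 5200
EV(C) = 0.125 × 5200 + 0.875 × 10000 = 650 + 8750 = 9400
Overall = 0.25 × 18020 + 0.5 × 5200 + 0.25 × 9400 = 4505 + 2600 + 2350 = 9455

$9,455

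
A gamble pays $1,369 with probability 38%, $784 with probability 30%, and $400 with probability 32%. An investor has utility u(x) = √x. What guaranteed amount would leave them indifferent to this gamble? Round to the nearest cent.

$832.90

E[u] = 0.38·√1369 + 0.3·√784 + 0.32·√400 = 0.38·37 + 0.3·28 + 0.32·20 = 28.86
CE = (28.86)² = 832.8996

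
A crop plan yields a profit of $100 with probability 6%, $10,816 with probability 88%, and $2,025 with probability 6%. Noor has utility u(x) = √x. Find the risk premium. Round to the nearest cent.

$654.75

E[u] = 0.06·√100 + 0.88·√10816 + 0.06·√2025 = 0.06·10 + 0.88·104 + 0.06·45 = 94.82
CE = (94.82)² = 8990.8324
Risk premium = EV − CE = 9645.58 − 8990.8324 = 654.7476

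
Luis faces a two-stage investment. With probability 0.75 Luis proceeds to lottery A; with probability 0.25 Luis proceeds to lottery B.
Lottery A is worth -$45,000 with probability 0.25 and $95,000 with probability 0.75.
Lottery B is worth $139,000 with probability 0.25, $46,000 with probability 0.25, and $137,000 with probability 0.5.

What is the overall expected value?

EV(A) = 0.25 × (-45000) + 0.75 × 95000 = -11250 + 71250 = 60000
EV(B) = 0.25 × 139000 + 0.25 × 46000 + 0.5 × 137000 = 34750 + 11500 + 68500 = 114750
Overall = 0.75 × 60000 + 0.25 × 114750 = 45000 + 28687.5 = 73687.5

$73,687.50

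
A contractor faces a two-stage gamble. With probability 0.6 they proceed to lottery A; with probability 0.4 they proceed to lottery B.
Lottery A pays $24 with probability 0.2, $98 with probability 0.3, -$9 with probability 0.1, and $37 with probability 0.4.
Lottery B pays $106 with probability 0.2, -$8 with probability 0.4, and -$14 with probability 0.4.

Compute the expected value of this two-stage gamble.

$33.82

EV(A) = 0.2 × 24 + 0.3 × 98 + 0.1 × (-9) + 0.4 × 37 = 4.8 + 29.4 − 0.9 + 14.8 = 48.1
EV(B) = 0.2 × 106 + 0.4 × (-8) + 0.4 × (-14) = 21.2 − 3.2 − 5.6 = 12.4
Overall = 0.6 × 48.1 + 0.4 × 12.4 = 28.86 + 4.96 = 33.82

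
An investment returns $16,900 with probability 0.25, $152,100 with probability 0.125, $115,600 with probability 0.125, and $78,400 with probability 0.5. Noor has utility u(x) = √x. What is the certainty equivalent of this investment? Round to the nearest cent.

$69,564.06

E[u] = 0.25·√16900 + 0.125·√152100 + 0.125·√115600 + 0.5·√78400 = 0.25·130 + 0.125·390 + 0.125·340 + 0.5·280 = 263.75
CE = (263.75)² = 69564.0625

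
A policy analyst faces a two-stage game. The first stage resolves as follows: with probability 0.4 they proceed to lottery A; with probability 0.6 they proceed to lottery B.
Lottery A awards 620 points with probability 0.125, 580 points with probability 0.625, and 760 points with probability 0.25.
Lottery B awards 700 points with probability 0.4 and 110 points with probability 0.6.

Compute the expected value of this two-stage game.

EV(A) = 0.125 × 620 + 0.625 × 580 + 0.25 × 760 = 77.5 + 362.5 + 190 = 630
EV(B) = 0.4 × 700 + 0.6 × 110 = 280 + 66 = 346
Overall = 0.4 × 630 + 0.6 × 346 = 252 + 207.6 = 459.6

459.6 points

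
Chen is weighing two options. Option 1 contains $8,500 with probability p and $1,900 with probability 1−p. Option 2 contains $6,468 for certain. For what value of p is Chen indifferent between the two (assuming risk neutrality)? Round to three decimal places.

p·8500 + (1−p)·1900 = 6468
6600p + 1900 = 6468
p = (6468 − 1900) / 6600

p = 0.692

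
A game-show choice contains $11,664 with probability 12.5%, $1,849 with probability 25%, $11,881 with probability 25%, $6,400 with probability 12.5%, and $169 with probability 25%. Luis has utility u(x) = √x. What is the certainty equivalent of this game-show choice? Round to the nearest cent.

E[u] = 0.125·√11664 + 0.25·√1849 + 0.25·√11881 + 0.125·√6400 + 0.25·√169 = 0.125·108 + 0.25·43 + 0.25·109 + 0.125·80 + 0.25·13 = 64.75
CE = (64.75)² = 4192.5625

$4,192.56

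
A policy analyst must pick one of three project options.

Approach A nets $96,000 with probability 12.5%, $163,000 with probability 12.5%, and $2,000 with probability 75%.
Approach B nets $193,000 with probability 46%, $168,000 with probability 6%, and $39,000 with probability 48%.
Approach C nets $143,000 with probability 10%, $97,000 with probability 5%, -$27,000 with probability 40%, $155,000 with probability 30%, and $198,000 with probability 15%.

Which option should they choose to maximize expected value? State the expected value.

Approach B ($117,580)

Approach A = 0.125 × 96000 + 0.125 × 163000 + 0.75 × 2000 = 12000 + 20375 + 1500 = 33875
Approach B = 0.46 × 193000 + 0.06 × 168000 + 0.48 × 39000 = 88780 + 10080 + 18720 = 117580
Approach C = 0.1 × 143000 + 0.05 × 97000 + 0.4 × (-27000) + 0.3 × 155000 + 0.15 × 198000 = 14300 + 4850 − 10800 + 46500 + 29700 = 84550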